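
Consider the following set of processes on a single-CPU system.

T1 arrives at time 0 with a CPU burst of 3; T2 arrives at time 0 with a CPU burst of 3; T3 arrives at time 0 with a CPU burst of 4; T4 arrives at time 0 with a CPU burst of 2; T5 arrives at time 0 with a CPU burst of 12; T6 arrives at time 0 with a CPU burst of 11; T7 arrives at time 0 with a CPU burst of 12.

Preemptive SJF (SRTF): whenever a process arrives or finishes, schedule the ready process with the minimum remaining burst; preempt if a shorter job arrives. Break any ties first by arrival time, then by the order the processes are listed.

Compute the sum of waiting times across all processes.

Gantt: | T4 0-2 | T1 2-5 | T2 5-8 | T3 8-12 | T6 12-23 | T5 23-35 | T7 35-47 |
Completion: T1=5  T2=8  T3=12  T4=2  T5=35  T6=23  T7=47
Waiting = turnaround − burst: T1=2, T2=5, T3=8, T4=0, T5=23, T6=12, T7=35
Total waiting = 2 + 5 + 8 + 0 + 23 + 12 + 35 = 85

85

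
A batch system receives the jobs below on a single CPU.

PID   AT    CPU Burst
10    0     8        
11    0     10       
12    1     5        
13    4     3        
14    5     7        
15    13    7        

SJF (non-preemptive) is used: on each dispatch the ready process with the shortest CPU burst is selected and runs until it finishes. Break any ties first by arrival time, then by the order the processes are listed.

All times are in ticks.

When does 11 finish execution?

40

Timeline: | 10 0-8 | 13 8-11 | 12 11-16 | 14 16-23 | 15 23-30 | 11 30-40 |
Completion: 10=8  11=40  12=16  13=11  14=23  15=30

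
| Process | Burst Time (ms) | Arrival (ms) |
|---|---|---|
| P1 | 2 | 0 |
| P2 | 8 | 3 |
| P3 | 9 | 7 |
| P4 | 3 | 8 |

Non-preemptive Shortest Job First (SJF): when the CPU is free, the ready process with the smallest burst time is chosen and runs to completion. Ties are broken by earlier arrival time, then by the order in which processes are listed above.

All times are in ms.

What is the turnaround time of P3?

Timeline: | P1 0-2 | idle 2-3 | P2 3-11 | P4 11-14 | P3 14-23 |
Completion: P1=2  P2=11  P3=23  P4=14
Turnaround(P3) = completion − arrival = 23 − 7 = 16

16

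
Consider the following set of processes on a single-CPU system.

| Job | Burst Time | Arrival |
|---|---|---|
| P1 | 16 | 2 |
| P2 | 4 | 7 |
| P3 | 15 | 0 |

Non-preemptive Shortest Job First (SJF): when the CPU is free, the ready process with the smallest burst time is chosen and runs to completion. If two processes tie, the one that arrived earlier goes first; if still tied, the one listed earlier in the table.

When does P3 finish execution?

15

Gantt: | P3 0-15 | P2 15-19 | P1 19-35 |
Completion: P1=35  P2=19  P3=15
Turnaround (C−A): P1=33  P2=12  P3=15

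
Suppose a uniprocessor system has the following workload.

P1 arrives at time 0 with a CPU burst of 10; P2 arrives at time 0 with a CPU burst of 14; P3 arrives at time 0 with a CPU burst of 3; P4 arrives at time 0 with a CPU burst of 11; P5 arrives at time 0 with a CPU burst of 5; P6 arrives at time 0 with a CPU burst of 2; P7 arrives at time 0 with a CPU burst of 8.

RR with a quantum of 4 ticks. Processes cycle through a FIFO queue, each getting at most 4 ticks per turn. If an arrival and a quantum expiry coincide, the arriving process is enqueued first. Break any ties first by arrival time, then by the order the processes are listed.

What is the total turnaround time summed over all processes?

260

Gantt: | P1 0-4 | P2 4-8 | P3 8-11 | P4 11-15 | P5 15-19 | P6 19-21 | P7 21-25 | P1 25-29 | P2 29-33 | P4 33-37 | P5 37-38 | P7 38-42 | P1 42-44 | P2 44-48 | P4 48-51 | P2 51-53 |
Completion: P1=44  P2=53  P3=11  P4=51  P5=38  P6=21  P7=42
Turnaround (C−A): P1=44  P2=53  P3=11  P4=51  P5=38  P6=21  P7=42
Turnaround = completion − arrival: P1=44, P2=53, P3=11, P4=51, P5=38, P6=21, P7=42
Total turnaround = 44 + 53 + 11 + 51 + 38 + 21 + 42 = 260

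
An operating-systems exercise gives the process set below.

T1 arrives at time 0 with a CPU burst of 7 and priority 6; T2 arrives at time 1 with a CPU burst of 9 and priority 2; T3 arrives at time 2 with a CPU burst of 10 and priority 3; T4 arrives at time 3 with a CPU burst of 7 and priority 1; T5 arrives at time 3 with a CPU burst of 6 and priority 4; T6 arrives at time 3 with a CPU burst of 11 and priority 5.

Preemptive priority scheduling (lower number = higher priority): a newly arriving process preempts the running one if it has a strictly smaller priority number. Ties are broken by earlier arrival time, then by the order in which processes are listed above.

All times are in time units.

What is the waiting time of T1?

43

Schedule: | T1 0-1 | T2 1-3 | T4 3-10 | T2 10-17 | T3 17-27 | T5 27-33 | T6 33-44 | T1 44-50 |
Completion: T1=50  T2=17  T3=27  T4=10  T5=33  T6=44
Waiting(T1) = turnaround − burst = 50 − 7 = 43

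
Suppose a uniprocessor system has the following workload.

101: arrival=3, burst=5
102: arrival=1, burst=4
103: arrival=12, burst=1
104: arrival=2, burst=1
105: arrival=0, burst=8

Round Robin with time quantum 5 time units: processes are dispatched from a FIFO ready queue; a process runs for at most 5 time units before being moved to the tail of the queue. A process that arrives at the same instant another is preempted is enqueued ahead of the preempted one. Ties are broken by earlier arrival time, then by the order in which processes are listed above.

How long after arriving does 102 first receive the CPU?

Schedule: | 105 0-5 | 102 5-9 | 104 9-10 | 101 10-15 | 105 15-18 | 103 18-19 |
Completion: 101=15  102=9  103=19  104=10  105=18
Turnaround (C−A): 101=12  102=8  103=7  104=8  105=18
Response(102) = first start − arrival = 5 − 1 = 4

4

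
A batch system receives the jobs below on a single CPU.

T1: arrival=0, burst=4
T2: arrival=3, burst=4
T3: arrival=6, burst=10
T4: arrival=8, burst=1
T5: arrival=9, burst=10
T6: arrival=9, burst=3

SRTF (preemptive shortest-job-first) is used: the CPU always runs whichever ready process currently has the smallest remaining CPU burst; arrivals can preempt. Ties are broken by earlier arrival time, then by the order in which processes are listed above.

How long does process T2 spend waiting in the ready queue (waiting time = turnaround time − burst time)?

1

Schedule: | T1 0-4 | T2 4-8 | T4 8-9 | T6 9-12 | T3 12-22 | T5 22-32 |
Completion: T1=4  T2=8  T3=22  T4=9  T5=32  T6=12
Turnaround (C−A): T1=4  T2=5  T3=16  T4=1  T5=23  T6=3
Waiting(T2) = turnaround − burst = 5 − 4 = 1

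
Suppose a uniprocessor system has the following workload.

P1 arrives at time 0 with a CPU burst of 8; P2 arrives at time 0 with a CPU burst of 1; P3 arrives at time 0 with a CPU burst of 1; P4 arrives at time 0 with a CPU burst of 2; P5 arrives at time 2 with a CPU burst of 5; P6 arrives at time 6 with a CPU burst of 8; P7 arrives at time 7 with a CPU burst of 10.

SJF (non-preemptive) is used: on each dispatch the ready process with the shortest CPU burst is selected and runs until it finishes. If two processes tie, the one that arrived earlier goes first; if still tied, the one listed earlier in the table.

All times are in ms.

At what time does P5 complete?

Gantt: | P2 0-1 | P3 1-2 | P4 2-4 | P5 4-9 | P1 9-17 | P6 17-25 | P7 25-35 |
Completion: P1=17  P2=1  P3=2  P4=4  P5=9  P6=25  P7=35
Turnaround (C−A): P1=17  P2=1  P3=2  P4=4  P5=7  P6=19  P7=28

9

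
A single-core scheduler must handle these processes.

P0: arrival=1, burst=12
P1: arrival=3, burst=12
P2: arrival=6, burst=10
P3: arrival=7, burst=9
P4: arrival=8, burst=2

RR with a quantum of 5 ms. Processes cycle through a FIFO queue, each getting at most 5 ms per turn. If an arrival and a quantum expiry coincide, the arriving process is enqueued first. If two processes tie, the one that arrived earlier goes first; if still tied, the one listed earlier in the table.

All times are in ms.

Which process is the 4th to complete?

P3

Schedule: | idle 0-1 | P0 1-6 | P1 6-11 | P2 11-16 | P0 16-21 | P3 21-26 | P4 26-28 | P1 28-33 | P2 33-38 | P0 38-40 | P3 40-44 | P1 44-46 |
Completion: P0=40  P1=46  P2=38  P3=44  P4=28
Finish order: P4 → P2 → P0 → P3 → P1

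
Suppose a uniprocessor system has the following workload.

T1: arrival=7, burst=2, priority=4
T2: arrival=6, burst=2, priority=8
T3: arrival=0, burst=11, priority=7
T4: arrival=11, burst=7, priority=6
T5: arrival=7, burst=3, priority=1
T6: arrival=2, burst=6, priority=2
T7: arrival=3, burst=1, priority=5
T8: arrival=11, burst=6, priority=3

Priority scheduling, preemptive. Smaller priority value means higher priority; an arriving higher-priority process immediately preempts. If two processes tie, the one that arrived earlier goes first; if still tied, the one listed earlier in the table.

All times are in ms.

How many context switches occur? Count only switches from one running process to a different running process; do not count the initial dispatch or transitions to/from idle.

9

Gantt: | T3 0-2 | T6 2-7 | T5 7-10 | T6 10-11 | T8 11-17 | T1 17-19 | T7 19-20 | T4 20-27 | T3 27-36 | T2 36-38 |
Completion: T1=19  T2=38  T3=36  T4=27  T5=10  T6=11  T7=20  T8=17
Turnaround (C−A): T1=12  T2=32  T3=36  T4=16  T5=3  T6=9  T7=17  T8=6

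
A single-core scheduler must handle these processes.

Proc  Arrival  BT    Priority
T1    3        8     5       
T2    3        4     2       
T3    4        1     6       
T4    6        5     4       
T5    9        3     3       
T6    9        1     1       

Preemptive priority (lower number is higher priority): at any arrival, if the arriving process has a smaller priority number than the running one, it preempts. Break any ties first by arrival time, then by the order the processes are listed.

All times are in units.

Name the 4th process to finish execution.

T4

Schedule: | idle 0-3 | T2 3-7 | T4 7-9 | T6 9-10 | T5 10-13 | T4 13-16 | T1 16-24 | T3 24-25 |
Completion: T1=24  T2=7  T3=25  T4=16  T5=13  T6=10
Turnaround (C−A): T1=21  T2=4  T3=21  T4=10  T5=4  T6=1
Finish order: T2 → T6 → T5 → T4 → T1 → T3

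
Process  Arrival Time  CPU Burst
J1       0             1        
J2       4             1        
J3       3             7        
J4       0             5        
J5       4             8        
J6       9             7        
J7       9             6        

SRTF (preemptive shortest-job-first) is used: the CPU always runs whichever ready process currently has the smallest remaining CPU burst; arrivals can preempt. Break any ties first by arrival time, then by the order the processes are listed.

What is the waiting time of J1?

Gantt: | J1 0-1 | J4 1-4 | J2 4-5 | J4 5-7 | J3 7-14 | J7 14-20 | J6 20-27 | J5 27-35 |
Completion: J1=1  J2=5  J3=14  J4=7  J5=35  J6=27  J7=20
Turnaround (C−A): J1=1  J2=1  J3=11  J4=7  J5=31  J6=18  J7=11
Waiting(J1) = turnaround − burst = 1 − 1 = 0

0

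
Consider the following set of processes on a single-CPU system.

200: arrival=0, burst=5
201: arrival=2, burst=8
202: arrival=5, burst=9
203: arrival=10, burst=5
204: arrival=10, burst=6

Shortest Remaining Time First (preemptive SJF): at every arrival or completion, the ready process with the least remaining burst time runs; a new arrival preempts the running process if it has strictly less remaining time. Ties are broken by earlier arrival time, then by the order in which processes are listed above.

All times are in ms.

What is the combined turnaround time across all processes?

Schedule: | 200 0-5 | 201 5-13 | 203 13-18 | 204 18-24 | 202 24-33 |
Completion: 200=5  201=13  202=33  203=18  204=24
Turnaround = completion − arrival: 200=5, 201=11, 202=28, 203=8, 204=14
Total turnaround = 5 + 11 + 28 + 8 + 14 = 66

66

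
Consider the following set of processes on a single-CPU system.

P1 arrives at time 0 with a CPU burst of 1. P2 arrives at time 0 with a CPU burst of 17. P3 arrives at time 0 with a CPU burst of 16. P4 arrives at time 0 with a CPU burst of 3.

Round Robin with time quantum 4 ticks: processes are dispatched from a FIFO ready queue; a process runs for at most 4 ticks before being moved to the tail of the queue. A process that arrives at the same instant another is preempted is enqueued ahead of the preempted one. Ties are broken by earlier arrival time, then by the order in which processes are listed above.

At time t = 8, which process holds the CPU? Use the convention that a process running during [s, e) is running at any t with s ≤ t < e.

Schedule: | P1 0-1 | P2 1-5 | P3 5-9 | P4 9-12 | P2 12-16 | P3 16-20 | P2 20-24 | P3 24-28 | P2 28-32 | P3 32-36 | P2 36-37 |
Completion: P1=1  P2=37  P3=36  P4=12
Turnaround (C−A): P1=1  P2=37  P3=36  P4=12

P3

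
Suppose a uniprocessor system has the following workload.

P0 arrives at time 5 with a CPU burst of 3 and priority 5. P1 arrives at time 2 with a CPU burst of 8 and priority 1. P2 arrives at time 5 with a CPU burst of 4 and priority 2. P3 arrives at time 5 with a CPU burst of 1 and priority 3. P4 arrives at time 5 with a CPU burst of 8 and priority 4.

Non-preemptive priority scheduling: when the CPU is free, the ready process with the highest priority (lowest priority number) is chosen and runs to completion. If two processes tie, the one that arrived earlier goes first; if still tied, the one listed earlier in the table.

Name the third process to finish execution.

Schedule: | idle 0-2 | P1 2-10 | P2 10-14 | P3 14-15 | P4 15-23 | P0 23-26 |
Completion: P0=26  P1=10  P2=14  P3=15  P4=23
Turnaround (C−A): P0=21  P1=8  P2=9  P3=10  P4=18
Finish order: P1 → P2 → P3 → P4 → P0

P3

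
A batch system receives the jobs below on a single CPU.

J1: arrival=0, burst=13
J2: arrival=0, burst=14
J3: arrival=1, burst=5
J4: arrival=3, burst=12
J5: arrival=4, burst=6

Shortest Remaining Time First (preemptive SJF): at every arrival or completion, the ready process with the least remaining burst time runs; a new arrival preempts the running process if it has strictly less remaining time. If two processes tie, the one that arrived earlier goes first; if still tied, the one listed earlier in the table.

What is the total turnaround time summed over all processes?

Timeline: | J1 0-1 | J3 1-6 | J5 6-12 | J1 12-24 | J4 24-36 | J2 36-50 |
Completion: J1=24  J2=50  J3=6  J4=36  J5=12
Turnaround (C−A): J1=24  J2=50  J3=5  J4=33  J5=8
Turnaround = completion − arrival: J1=24, J2=50, J3=5, J4=33, J5=8
Total turnaround = 24 + 50 + 5 + 33 + 8 = 120

120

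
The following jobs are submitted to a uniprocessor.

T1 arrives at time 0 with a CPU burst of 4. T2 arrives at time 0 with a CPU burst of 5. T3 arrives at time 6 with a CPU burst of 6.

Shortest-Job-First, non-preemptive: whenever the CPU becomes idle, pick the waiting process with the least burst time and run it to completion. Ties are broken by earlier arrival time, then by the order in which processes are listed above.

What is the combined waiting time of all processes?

Timeline: | T1 0-4 | T2 4-9 | T3 9-15 |
Completion: T1=4  T2=9  T3=15
Turnaround (C−A): T1=4  T2=9  T3=9
Waiting = turnaround − burst: T1=0, T2=4, T3=3
Total waiting = 0 + 4 + 3 = 7

7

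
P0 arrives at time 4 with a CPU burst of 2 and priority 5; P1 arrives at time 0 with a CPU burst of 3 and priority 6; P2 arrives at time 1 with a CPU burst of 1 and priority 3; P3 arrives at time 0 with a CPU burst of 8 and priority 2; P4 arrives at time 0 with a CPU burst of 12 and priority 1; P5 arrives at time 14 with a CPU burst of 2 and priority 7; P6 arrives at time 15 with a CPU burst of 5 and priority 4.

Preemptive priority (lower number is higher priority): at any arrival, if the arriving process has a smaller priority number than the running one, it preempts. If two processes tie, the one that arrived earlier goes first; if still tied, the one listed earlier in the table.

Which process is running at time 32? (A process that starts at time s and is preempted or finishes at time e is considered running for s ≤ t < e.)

P5

Timeline: | P4 0-12 | P3 12-20 | P2 20-21 | P6 21-26 | P0 26-28 | P1 28-31 | P5 31-33 |
Completion: P0=28  P1=31  P2=21  P3=20  P4=12  P5=33  P6=26
Turnaround (C−A): P0=24  P1=31  P2=20  P3=20  P4=12  P5=19  P6=11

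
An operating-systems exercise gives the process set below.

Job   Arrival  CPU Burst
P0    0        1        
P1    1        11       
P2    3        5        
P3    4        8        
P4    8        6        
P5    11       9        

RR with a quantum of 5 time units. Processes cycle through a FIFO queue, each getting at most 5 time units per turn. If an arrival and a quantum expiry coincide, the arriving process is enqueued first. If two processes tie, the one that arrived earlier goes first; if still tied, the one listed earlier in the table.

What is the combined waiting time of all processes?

Timeline: | P0 0-1 | P1 1-6 | P2 6-11 | P3 11-16 | P1 16-21 | P4 21-26 | P5 26-31 | P3 31-34 | P1 34-35 | P4 35-36 | P5 36-40 |
Completion: P0=1  P1=35  P2=11  P3=34  P4=36  P5=40
Turnaround (C−A): P0=1  P1=34  P2=8  P3=30  P4=28  P5=29
Waiting = turnaround − burst: P0=0, P1=23, P2=3, P3=22, P4=22, P5=20
Total waiting = 0 + 23 + 3 + 22 + 22 + 20 = 90

90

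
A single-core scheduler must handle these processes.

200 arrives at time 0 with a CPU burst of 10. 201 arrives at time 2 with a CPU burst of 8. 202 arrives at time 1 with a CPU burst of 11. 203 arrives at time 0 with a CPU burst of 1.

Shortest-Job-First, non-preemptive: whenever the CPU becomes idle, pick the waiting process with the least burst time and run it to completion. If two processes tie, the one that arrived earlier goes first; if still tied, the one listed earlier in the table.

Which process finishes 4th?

Timeline: | 203 0-1 | 200 1-11 | 201 11-19 | 202 19-30 |
Completion: 200=11  201=19  202=30  203=1
Turnaround (C−A): 200=11  201=17  202=29  203=1
Finish order: 203 → 200 → 201 → 202

202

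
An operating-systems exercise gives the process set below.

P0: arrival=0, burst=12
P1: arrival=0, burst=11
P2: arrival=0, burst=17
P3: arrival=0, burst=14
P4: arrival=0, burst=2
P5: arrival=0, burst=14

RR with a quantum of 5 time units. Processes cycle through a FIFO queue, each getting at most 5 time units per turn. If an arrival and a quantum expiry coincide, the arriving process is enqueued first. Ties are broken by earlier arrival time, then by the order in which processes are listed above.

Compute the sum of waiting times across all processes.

263

Timeline: | P0 0-5 | P1 5-10 | P2 10-15 | P3 15-20 | P4 20-22 | P5 22-27 | P0 27-32 | P1 32-37 | P2 37-42 | P3 42-47 | P5 47-52 | P0 52-54 | P1 54-55 | P2 55-60 | P3 60-64 | P5 64-68 | P2 68-70 |
Completion: P0=54  P1=55  P2=70  P3=64  P4=22  P5=68
Turnaround (C−A): P0=54  P1=55  P2=70  P3=64  P4=22  P5=68
Waiting = turnaround − burst: P0=42, P1=44, P2=53, P3=50, P4=20, P5=54
Total waiting = 42 + 44 + 53 + 50 + 20 + 54 = 263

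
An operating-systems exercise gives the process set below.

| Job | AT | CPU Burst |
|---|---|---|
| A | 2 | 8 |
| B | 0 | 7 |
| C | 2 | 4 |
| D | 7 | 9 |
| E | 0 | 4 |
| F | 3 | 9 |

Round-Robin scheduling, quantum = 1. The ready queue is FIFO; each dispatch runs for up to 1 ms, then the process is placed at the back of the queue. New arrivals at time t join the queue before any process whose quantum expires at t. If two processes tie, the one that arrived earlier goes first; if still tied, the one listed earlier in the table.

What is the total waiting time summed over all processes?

Gantt: | B 0-1 | E 1-2 | B 2-3 | A 3-4 | C 4-5 | E 5-6 | F 6-7 | B 7-8 | A 8-9 | C 9-10 | E 10-11 | D 11-12 | F 12-13 | B 13-14 | A 14-15 | C 15-16 | E 16-17 | D 17-18 | F 18-19 | B 19-20 | A 20-21 | C 21-22 | D 22-23 | F 23-24 | B 24-25 | A 25-26 | D 26-27 | F 27-28 | B 28-29 | A 29-30 | D 30-31 | F 31-32 | A 32-33 | D 33-34 | F 34-35 | A 35-36 | D 36-37 | F 37-38 | D 38-39 | F 39-40 | D 40-41 |
Completion: A=36  B=29  C=22  D=41  E=17  F=40
Waiting = turnaround − burst: A=26, B=22, C=16, D=25, E=13, F=28
Total waiting = 26 + 22 + 16 + 25 + 13 + 28 = 130

130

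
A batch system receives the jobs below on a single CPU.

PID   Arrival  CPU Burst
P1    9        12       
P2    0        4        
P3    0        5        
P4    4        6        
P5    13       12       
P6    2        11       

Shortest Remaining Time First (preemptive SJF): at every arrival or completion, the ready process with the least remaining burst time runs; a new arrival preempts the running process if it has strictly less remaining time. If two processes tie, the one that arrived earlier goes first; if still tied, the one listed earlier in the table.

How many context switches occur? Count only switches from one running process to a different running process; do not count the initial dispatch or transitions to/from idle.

Timeline: | P2 0-4 | P3 4-9 | P4 9-15 | P6 15-26 | P1 26-38 | P5 38-50 |
Completion: P1=38  P2=4  P3=9  P4=15  P5=50  P6=26
Turnaround (C−A): P1=29  P2=4  P3=9  P4=11  P5=37  P6=24

5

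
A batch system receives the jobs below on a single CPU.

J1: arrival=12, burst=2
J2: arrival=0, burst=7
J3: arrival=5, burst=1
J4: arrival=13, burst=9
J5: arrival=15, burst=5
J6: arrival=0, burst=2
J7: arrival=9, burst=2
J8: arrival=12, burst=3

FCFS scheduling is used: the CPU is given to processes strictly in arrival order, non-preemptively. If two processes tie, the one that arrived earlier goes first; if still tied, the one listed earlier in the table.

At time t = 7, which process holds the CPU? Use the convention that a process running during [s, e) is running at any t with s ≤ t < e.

J6

Gantt: | J2 0-7 | J6 7-9 | J3 9-10 | J7 10-12 | J1 12-14 | J8 14-17 | J4 17-26 | J5 26-31 |
Completion: J1=14  J2=7  J3=10  J4=26  J5=31  J6=9  J7=12  J8=17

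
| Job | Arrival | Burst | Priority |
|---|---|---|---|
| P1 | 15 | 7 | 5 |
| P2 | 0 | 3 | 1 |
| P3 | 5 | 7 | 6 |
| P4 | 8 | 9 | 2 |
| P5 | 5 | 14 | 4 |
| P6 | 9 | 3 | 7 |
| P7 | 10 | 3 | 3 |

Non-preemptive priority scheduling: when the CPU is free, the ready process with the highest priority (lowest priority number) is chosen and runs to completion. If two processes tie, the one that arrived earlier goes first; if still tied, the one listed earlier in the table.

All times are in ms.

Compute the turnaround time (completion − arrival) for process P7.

Timeline: | P2 0-3 | idle 3-5 | P5 5-19 | P4 19-28 | P7 28-31 | P1 31-38 | P3 38-45 | P6 45-48 |
Completion: P1=38  P2=3  P3=45  P4=28  P5=19  P6=48  P7=31
Turnaround(P7) = completion − arrival = 31 − 10 = 21

21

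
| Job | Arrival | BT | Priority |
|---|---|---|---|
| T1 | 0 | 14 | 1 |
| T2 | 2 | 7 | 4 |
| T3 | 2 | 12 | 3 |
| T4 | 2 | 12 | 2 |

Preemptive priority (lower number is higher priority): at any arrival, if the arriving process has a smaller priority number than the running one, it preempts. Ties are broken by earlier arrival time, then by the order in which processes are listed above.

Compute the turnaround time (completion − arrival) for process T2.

43

Timeline: | T1 0-14 | T4 14-26 | T3 26-38 | T2 38-45 |
Completion: T1=14  T2=45  T3=38  T4=26
Turnaround(T2) = completion − arrival = 45 − 2 = 43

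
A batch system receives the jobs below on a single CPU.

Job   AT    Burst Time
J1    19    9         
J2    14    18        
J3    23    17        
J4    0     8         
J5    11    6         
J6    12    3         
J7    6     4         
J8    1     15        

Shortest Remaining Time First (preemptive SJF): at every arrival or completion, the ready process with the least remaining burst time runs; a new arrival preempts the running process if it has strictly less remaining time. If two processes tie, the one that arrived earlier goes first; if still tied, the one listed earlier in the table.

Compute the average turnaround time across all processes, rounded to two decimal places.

Gantt: | J4 0-8 | J7 8-12 | J6 12-15 | J5 15-21 | J1 21-30 | J8 30-45 | J3 45-62 | J2 62-80 |
Completion: J1=30  J2=80  J3=62  J4=8  J5=21  J6=15  J7=12  J8=45
Turnaround times: J1=11, J2=66, J3=39, J4=8, J5=10, J6=3, J7=6, J8=44
Average turnaround = (11+66+39+8+10+3+6+44) / 8 = 187/8 = 23.38

23.38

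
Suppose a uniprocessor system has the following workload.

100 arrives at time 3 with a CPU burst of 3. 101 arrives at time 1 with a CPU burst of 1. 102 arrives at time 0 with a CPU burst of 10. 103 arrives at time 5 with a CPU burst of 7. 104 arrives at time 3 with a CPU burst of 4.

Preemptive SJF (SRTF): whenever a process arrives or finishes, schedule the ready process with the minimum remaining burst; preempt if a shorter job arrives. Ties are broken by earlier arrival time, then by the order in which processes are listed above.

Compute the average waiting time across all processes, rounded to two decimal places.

Timeline: | 102 0-1 | 101 1-2 | 102 2-3 | 100 3-6 | 104 6-10 | 103 10-17 | 102 17-25 |
Completion: 100=6  101=2  102=25  103=17  104=10
Turnaround (C−A): 100=3  101=1  102=25  103=12  104=7
Waiting times: 100=0, 101=0, 102=15, 103=5, 104=3
Average waiting = (0+0+15+5+3) / 5 = 23/5 = 4.60

4.60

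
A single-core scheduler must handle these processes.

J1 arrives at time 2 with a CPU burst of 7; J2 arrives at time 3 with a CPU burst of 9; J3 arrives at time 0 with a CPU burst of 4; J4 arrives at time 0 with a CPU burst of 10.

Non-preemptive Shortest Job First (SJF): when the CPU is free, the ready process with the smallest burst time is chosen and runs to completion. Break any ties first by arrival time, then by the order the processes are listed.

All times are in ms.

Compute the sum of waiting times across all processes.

Schedule: | J3 0-4 | J1 4-11 | J2 11-20 | J4 20-30 |
Completion: J1=11  J2=20  J3=4  J4=30
Turnaround (C−A): J1=9  J2=17  J3=4  J4=30
Waiting = turnaround − burst: J1=2, J2=8, J3=0, J4=20
Total waiting = 2 + 8 + 0 + 20 = 30

30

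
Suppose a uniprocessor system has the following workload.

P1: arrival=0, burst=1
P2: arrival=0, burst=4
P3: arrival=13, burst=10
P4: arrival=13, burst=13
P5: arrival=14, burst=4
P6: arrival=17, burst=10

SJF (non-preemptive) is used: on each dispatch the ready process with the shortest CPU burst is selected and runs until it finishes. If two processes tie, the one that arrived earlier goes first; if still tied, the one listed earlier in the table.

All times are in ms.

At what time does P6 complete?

37

Schedule: | P1 0-1 | P2 1-5 | idle 5-13 | P3 13-23 | P5 23-27 | P6 27-37 | P4 37-50 |
Completion: P1=1  P2=5  P3=23  P4=50  P5=27  P6=37
Turnaround (C−A): P1=1  P2=5  P3=10  P4=37  P5=13  P6=20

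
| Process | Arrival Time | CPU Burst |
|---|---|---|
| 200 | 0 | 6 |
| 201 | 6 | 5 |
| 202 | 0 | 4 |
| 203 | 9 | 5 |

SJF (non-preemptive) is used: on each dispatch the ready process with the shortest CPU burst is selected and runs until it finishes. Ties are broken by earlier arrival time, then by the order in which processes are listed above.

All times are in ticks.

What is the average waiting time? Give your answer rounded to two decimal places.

3.50

Gantt: | 202 0-4 | 200 4-10 | 201 10-15 | 203 15-20 |
Completion: 200=10  201=15  202=4  203=20
Turnaround (C−A): 200=10  201=9  202=4  203=11
Waiting times: 200=4, 201=4, 202=0, 203=6
Average waiting = (4+4+0+6) / 4 = 14/4 = 3.50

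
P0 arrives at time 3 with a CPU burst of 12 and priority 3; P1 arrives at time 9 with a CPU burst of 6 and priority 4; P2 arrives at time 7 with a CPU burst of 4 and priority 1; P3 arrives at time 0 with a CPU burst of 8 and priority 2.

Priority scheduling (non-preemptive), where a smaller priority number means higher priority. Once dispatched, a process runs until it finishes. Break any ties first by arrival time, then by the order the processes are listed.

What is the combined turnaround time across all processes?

Schedule: | P3 0-8 | P2 8-12 | P0 12-24 | P1 24-30 |
Completion: P0=24  P1=30  P2=12  P3=8
Turnaround (C−A): P0=21  P1=21  P2=5  P3=8
Turnaround = completion − arrival: P0=21, P1=21, P2=5, P3=8
Total turnaround = 21 + 21 + 5 + 8 = 55

55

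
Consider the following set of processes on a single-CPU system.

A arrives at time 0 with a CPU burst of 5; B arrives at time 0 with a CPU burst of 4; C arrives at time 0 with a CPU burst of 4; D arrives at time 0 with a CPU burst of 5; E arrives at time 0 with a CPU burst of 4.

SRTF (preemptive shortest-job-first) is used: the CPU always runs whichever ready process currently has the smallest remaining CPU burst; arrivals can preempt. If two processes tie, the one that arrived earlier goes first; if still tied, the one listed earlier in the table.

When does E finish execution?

Schedule: | B 0-4 | C 4-8 | E 8-12 | A 12-17 | D 17-22 |
Completion: A=17  B=4  C=8  D=22  E=12
Turnaround (C−A): A=17  B=4  C=8  D=22  E=12

12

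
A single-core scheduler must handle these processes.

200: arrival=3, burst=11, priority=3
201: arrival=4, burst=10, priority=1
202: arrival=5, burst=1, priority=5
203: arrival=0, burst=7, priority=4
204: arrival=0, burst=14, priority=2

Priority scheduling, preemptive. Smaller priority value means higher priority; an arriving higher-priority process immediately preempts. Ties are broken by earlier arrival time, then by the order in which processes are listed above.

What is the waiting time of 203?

35

Timeline: | 204 0-4 | 201 4-14 | 204 14-24 | 200 24-35 | 203 35-42 | 202 42-43 |
Completion: 200=35  201=14  202=43  203=42  204=24
Turnaround (C−A): 200=32  201=10  202=38  203=42  204=24
Waiting(203) = turnaround − burst = 42 − 7 = 35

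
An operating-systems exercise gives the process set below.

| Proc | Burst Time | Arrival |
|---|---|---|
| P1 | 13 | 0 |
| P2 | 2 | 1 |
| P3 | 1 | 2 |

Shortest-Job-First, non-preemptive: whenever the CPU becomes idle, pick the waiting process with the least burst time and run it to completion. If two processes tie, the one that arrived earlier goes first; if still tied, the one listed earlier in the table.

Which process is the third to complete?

Gantt: | P1 0-13 | P3 13-14 | P2 14-16 |
Completion: P1=13  P2=16  P3=14
Finish order: P1 → P3 → P2

P2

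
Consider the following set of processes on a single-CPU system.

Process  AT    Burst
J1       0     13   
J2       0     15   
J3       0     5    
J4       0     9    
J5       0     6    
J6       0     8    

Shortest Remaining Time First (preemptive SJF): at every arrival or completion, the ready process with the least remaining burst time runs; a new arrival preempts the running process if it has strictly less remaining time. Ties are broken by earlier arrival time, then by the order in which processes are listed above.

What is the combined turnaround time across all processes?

160

Gantt: | J3 0-5 | J5 5-11 | J6 11-19 | J4 19-28 | J1 28-41 | J2 41-56 |
Completion: J1=41  J2=56  J3=5  J4=28  J5=11  J6=19
Turnaround (C−A): J1=41  J2=56  J3=5  J4=28  J5=11  J6=19
Turnaround = completion − arrival: J1=41, J2=56, J3=5, J4=28, J5=11, J6=19
Total turnaround = 41 + 56 + 5 + 28 + 11 + 19 = 160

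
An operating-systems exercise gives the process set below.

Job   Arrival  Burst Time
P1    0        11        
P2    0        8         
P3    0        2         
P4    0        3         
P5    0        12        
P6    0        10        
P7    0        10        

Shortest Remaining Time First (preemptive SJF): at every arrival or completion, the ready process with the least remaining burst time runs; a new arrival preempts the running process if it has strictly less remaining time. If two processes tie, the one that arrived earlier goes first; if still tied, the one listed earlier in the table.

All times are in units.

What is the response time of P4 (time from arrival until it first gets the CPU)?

2

Gantt: | P3 0-2 | P4 2-5 | P2 5-13 | P6 13-23 | P7 23-33 | P1 33-44 | P5 44-56 |
Completion: P1=44  P2=13  P3=2  P4=5  P5=56  P6=23  P7=33
Turnaround (C−A): P1=44  P2=13  P3=2  P4=5  P5=56  P6=23  P7=33
Response(P4) = first start − arrival = 2 − 0 = 2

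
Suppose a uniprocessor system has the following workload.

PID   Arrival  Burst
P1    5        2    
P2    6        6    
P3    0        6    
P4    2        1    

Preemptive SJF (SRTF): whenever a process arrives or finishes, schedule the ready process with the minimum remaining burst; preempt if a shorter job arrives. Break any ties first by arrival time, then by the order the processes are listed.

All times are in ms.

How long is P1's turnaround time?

Gantt: | P3 0-2 | P4 2-3 | P3 3-7 | P1 7-9 | P2 9-15 |
Completion: P1=9  P2=15  P3=7  P4=3
Turnaround (C−A): P1=4  P2=9  P3=7  P4=1
Turnaround(P1) = completion − arrival = 9 − 5 = 4

4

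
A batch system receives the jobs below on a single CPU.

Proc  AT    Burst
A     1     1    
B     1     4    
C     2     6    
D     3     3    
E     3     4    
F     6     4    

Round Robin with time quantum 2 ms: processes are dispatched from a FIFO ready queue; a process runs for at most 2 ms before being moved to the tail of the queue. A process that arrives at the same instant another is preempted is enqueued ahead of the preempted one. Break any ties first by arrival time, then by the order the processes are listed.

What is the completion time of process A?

Gantt: | idle 0-1 | A 1-2 | B 2-4 | C 4-6 | D 6-8 | E 8-10 | B 10-12 | F 12-14 | C 14-16 | D 16-17 | E 17-19 | F 19-21 | C 21-23 |
Completion: A=2  B=12  C=23  D=17  E=19  F=21
Turnaround (C−A): A=1  B=11  C=21  D=14  E=16  F=15

2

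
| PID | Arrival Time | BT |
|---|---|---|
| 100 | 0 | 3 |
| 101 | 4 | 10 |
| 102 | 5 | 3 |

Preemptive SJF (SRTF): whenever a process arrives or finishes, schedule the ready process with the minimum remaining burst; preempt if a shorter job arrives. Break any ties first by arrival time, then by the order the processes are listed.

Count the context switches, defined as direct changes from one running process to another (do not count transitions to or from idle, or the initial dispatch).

2

Timeline: | 100 0-3 | idle 3-4 | 101 4-5 | 102 5-8 | 101 8-17 |
Completion: 100=3  101=17  102=8
Turnaround (C−A): 100=3  101=13  102=3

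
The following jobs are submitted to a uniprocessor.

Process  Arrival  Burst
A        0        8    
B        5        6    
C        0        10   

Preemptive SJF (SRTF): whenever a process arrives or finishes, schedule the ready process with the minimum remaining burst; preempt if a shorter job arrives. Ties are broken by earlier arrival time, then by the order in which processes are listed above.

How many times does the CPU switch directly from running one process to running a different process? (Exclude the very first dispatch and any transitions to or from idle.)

2

Schedule: | A 0-8 | B 8-14 | C 14-24 |
Completion: A=8  B=14  C=24
Turnaround (C−A): A=8  B=9  C=24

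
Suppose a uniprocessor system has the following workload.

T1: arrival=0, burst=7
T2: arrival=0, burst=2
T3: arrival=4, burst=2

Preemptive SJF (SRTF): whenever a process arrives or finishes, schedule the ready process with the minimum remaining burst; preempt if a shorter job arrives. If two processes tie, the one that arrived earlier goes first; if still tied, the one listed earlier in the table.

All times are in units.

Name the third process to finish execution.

T1

Timeline: | T2 0-2 | T1 2-4 | T3 4-6 | T1 6-11 |
Completion: T1=11  T2=2  T3=6
Finish order: T2 → T3 → T1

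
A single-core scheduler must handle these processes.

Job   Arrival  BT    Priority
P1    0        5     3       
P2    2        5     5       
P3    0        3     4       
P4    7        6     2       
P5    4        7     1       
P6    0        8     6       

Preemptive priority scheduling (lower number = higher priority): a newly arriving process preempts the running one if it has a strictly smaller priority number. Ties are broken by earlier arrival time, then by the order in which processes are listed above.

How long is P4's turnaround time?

10

Schedule: | P1 0-4 | P5 4-11 | P4 11-17 | P1 17-18 | P3 18-21 | P2 21-26 | P6 26-34 |
Completion: P1=18  P2=26  P3=21  P4=17  P5=11  P6=34
Turnaround (C−A): P1=18  P2=24  P3=21  P4=10  P5=7  P6=34
Turnaround(P4) = completion − arrival = 17 − 7 = 10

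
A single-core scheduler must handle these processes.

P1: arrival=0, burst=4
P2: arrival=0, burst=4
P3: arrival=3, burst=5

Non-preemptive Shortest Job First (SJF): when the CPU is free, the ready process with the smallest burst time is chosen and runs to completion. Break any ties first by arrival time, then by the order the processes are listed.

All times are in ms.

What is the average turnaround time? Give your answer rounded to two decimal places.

Timeline: | P1 0-4 | P2 4-8 | P3 8-13 |
Completion: P1=4  P2=8  P3=13
Turnaround (C−A): P1=4  P2=8  P3=10
Turnaround times: P1=4, P2=8, P3=10
Average turnaround = (4+8+10) / 3 = 22/3 = 7.33

7.33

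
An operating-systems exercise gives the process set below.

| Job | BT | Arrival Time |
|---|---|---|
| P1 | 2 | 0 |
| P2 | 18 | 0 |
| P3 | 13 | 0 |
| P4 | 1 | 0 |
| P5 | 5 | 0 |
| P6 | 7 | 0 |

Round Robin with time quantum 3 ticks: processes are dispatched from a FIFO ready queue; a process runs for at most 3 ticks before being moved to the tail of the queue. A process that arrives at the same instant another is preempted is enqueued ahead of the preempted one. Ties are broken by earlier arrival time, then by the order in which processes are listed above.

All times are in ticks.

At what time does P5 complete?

23

Gantt: | P1 0-2 | P2 2-5 | P3 5-8 | P4 8-9 | P5 9-12 | P6 12-15 | P2 15-18 | P3 18-21 | P5 21-23 | P6 23-26 | P2 26-29 | P3 29-32 | P6 32-33 | P2 33-36 | P3 36-39 | P2 39-42 | P3 42-43 | P2 43-46 |
Completion: P1=2  P2=46  P3=43  P4=9  P5=23  P6=33
Turnaround (C−A): P1=2  P2=46  P3=43  P4=9  P5=23  P6=33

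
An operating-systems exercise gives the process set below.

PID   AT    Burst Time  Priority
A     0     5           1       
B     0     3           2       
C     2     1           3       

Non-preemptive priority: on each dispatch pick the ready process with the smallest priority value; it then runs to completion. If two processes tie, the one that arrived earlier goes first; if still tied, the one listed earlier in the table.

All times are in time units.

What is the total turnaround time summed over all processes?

Gantt: | A 0-5 | B 5-8 | C 8-9 |
Completion: A=5  B=8  C=9
Turnaround (C−A): A=5  B=8  C=7
Turnaround = completion − arrival: A=5, B=8, C=7
Total turnaround = 5 + 8 + 7 = 20

20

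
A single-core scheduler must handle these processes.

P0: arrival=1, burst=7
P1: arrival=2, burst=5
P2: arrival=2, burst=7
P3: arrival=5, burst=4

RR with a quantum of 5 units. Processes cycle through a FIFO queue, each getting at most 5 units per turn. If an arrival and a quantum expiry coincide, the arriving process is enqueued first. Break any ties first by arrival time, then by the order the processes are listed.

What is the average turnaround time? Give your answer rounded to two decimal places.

16.75

Timeline: | idle 0-1 | P0 1-6 | P1 6-11 | P2 11-16 | P3 16-20 | P0 20-22 | P2 22-24 |
Completion: P0=22  P1=11  P2=24  P3=20
Turnaround times: P0=21, P1=9, P2=22, P3=15
Average turnaround = (21+9+22+15) / 4 = 67/4 = 16.75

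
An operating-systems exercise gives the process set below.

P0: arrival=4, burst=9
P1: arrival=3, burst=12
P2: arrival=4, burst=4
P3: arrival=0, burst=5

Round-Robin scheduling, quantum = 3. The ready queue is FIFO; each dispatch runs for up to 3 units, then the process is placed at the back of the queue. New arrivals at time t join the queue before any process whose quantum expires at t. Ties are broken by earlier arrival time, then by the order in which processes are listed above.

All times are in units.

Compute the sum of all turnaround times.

Schedule: | P3 0-3 | P1 3-6 | P3 6-8 | P0 8-11 | P2 11-14 | P1 14-17 | P0 17-20 | P2 20-21 | P1 21-24 | P0 24-27 | P1 27-30 |
Completion: P0=27  P1=30  P2=21  P3=8
Turnaround (C−A): P0=23  P1=27  P2=17  P3=8
Turnaround = completion − arrival: P0=23, P1=27, P2=17, P3=8
Total turnaround = 23 + 27 + 17 + 8 = 75

75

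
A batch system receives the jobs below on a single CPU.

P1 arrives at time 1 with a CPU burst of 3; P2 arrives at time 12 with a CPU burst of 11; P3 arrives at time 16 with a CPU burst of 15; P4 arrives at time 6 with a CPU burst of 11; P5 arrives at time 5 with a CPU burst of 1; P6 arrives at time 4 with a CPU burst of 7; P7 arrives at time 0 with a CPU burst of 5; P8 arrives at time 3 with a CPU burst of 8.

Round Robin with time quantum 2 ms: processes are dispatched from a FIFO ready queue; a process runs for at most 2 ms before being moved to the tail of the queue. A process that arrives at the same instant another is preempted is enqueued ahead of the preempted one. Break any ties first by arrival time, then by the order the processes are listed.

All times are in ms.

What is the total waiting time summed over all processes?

175

Timeline: | P7 0-2 | P1 2-4 | P7 4-6 | P8 6-8 | P6 8-10 | P1 10-11 | P5 11-12 | P4 12-14 | P7 14-15 | P8 15-17 | P6 17-19 | P2 19-21 | P4 21-23 | P3 23-25 | P8 25-27 | P6 27-29 | P2 29-31 | P4 31-33 | P3 33-35 | P8 35-37 | P6 37-38 | P2 38-40 | P4 40-42 | P3 42-44 | P2 44-46 | P4 46-48 | P3 48-50 | P2 50-52 | P4 52-53 | P3 53-55 | P2 55-56 | P3 56-61 |
Completion: P1=11  P2=56  P3=61  P4=53  P5=12  P6=38  P7=15  P8=37
Turnaround (C−A): P1=10  P2=44  P3=45  P4=47  P5=7  P6=34  P7=15  P8=34
Waiting = turnaround − burst: P1=7, P2=33, P3=30, P4=36, P5=6, P6=27, P7=10, P8=26
Total waiting = 7 + 33 + 30 + 36 + 6 + 27 + 10 + 26 = 175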